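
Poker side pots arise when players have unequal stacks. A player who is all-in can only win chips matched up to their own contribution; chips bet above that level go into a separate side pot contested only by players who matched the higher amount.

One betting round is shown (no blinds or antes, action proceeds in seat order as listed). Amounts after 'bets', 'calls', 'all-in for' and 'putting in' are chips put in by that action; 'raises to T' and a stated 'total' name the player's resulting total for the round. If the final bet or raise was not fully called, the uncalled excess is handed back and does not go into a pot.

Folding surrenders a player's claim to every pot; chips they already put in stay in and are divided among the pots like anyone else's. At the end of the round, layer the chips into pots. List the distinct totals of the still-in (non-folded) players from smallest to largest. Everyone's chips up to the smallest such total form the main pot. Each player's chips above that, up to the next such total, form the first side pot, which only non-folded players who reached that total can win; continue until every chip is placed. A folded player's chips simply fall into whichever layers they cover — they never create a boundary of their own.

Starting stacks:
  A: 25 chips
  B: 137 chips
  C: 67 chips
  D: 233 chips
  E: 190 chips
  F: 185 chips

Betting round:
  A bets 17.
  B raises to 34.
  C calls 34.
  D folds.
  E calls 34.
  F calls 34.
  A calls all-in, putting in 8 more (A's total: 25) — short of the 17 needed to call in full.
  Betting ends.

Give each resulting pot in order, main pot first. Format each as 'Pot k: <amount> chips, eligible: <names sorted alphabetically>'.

Contributions: A=25, B=34, C=34, E=34, F=34
Folded: D
Pot levels (distinct totals of non-folded players): 25, 34
Layer 1-25: 25 each from A, B, C, E, F = 25*5 = 125 chips; eligible A, B, C, E, F
Layer 26-34: 9 each from B, C, E, F = 9*4 = 36 chips; eligible B, C, E, F

Pot 1: 125 chips, eligible: A, B, C, E, F
Pot 2: 36 chips, eligible: B, C, E, F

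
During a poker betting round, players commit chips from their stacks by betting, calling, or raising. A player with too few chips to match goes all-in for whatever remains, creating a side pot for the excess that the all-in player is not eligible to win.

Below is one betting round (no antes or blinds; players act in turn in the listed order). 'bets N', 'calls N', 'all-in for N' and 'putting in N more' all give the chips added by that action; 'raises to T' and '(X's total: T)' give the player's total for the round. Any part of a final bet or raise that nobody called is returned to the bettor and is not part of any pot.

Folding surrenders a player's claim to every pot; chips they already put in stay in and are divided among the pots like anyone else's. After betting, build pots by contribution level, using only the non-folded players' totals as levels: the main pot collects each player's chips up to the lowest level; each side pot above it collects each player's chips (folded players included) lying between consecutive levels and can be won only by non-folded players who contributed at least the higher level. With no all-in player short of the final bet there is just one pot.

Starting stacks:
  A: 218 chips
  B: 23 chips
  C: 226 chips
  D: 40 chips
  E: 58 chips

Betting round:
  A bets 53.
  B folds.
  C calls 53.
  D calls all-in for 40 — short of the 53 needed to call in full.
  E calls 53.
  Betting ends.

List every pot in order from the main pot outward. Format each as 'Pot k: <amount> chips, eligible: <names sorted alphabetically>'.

Contributions: A=53, C=53, D=40, E=53
Folded: B
Pot levels (distinct totals of non-folded players): 40, 53
Layer 1-40: 40 each from A, C, D, E = 40*4 = 160 chips; eligible A, C, D, E
Layer 41-53: 13 each from A, C, E = 13*3 = 39 chips; eligible A, C, E

Pot 1: 160 chips, eligible: A, C, D, E
Pot 2: 39 chips, eligible: A, C, E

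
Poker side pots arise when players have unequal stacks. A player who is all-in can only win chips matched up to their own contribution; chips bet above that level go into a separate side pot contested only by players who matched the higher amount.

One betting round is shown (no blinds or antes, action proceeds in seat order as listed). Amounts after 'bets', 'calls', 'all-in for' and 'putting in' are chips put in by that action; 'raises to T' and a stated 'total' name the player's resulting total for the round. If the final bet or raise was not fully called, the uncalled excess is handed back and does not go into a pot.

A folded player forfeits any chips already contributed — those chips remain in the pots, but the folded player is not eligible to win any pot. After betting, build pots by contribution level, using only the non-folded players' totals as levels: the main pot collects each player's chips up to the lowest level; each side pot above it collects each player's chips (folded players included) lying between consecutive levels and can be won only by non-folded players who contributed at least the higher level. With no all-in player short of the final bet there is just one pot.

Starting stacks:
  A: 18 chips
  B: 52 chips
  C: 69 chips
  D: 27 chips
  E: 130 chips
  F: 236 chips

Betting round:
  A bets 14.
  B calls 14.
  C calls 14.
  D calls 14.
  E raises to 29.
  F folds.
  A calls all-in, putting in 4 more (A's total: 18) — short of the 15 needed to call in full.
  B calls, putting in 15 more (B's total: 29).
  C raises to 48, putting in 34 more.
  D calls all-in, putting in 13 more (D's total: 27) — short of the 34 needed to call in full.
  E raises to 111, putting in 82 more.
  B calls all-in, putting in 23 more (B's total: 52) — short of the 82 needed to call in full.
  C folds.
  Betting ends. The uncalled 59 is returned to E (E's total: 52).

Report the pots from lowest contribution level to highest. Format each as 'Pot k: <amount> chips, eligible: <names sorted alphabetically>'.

Contributions (after 59 returned to E): A=18, B=52, C=48, D=27, E=52
Folded: C, F
Pot levels (distinct totals of non-folded players): 18, 27, 52
Layer 1-18: 18 each from A, B, C, D, E = 18*5 = 90 chips; eligible A, B, D, E
Layer 19-27: 9 each from B, C, D, E = 9*4 = 36 chips; eligible B, D, E
Layer 28-52: B 25 + C 21 + E 25 = 71 chips; eligible B, E

Pot 1: 90 chips, eligible: A, B, D, E
Pot 2: 36 chips, eligible: B, D, E
Pot 3: 71 chips, eligible: B, E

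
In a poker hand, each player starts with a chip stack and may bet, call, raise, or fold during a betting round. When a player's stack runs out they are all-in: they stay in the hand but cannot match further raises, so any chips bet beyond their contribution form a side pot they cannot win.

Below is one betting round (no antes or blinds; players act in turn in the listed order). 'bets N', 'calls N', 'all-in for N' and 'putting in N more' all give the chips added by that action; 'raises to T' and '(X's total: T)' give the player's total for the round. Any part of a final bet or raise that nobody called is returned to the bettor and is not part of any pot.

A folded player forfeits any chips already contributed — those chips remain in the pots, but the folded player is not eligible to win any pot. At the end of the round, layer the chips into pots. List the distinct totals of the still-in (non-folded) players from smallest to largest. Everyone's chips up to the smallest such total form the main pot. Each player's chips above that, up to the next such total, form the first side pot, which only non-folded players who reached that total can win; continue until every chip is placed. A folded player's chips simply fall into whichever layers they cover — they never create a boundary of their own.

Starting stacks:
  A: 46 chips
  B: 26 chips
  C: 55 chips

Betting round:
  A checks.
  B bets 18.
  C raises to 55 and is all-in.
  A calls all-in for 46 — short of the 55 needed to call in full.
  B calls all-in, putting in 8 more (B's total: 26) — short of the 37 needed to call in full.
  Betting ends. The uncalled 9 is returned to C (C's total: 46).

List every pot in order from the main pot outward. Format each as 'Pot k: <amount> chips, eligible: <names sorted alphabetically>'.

Pot 1: 78 chips, eligible: A, B, C
Pot 2: 40 chips, eligible: A, C

Derivation:
Contributions (after 9 returned to C): A=46, B=26, C=46
Pot levels (distinct totals of non-folded players): 26, 46
Layer 1-26: 26 each from A, B, C = 26*3 = 78 chips; eligible A, B, C
Layer 27-46: 20 each from A, C = 20*2 = 40 chips; eligible A, C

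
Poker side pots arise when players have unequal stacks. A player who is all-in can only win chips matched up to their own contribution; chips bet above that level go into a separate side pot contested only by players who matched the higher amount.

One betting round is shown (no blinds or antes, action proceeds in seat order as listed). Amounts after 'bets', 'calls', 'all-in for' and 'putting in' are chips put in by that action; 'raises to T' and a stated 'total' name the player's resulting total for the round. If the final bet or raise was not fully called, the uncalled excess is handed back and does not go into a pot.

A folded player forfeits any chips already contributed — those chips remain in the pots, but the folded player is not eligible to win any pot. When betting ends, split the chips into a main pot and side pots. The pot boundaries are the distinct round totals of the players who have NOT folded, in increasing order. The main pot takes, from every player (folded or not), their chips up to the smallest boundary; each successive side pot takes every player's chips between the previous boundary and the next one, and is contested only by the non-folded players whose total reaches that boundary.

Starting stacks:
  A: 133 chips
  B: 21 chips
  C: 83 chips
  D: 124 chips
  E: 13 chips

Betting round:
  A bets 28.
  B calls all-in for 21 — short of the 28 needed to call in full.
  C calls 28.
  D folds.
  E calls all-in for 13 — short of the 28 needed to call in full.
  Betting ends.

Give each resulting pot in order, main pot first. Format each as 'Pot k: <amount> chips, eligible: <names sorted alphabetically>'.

Contributions: A=28, B=21, C=28, E=13
Folded: D
Pot levels (distinct totals of non-folded players): 13, 21, 28
Layer 1-13: 13 each from A, B, C, E = 13*4 = 52 chips; eligible A, B, C, E
Layer 14-21: 8 each from A, B, C = 8*3 = 24 chips; eligible A, B, C
Layer 22-28: 7 each from A, C = 7*2 = 14 chips; eligible A, C

Pot 1: 52 chips, eligible: A, B, C, E
Pot 2: 24 chips, eligible: A, B, C
Pot 3: 14 chips, eligible: A, C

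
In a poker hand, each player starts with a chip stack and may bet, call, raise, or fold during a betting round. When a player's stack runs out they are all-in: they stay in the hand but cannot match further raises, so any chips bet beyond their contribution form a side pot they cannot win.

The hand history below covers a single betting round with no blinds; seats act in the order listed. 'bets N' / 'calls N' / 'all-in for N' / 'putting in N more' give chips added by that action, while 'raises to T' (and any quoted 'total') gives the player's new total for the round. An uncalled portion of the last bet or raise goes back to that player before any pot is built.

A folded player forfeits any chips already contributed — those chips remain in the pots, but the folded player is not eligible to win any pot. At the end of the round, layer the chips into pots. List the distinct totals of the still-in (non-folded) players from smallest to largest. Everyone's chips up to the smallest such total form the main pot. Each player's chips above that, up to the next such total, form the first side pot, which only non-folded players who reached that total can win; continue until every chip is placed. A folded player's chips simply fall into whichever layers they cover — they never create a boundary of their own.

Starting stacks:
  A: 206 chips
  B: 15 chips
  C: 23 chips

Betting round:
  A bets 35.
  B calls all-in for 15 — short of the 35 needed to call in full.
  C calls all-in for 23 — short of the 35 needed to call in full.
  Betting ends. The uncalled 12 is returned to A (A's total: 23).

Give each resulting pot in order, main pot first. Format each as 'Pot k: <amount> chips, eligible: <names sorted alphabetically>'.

Contributions (after 12 returned to A): A=23, B=15, C=23
Pot levels (distinct totals of non-folded players): 15, 23
Layer 1-15: 15 each from A, B, C = 15*3 = 45 chips; eligible A, B, C
Layer 16-23: 8 each from A, C = 8*2 = 16 chips; eligible A, C

Pot 1: 45 chips, eligible: A, B, C
Pot 2: 16 chips, eligible: A, C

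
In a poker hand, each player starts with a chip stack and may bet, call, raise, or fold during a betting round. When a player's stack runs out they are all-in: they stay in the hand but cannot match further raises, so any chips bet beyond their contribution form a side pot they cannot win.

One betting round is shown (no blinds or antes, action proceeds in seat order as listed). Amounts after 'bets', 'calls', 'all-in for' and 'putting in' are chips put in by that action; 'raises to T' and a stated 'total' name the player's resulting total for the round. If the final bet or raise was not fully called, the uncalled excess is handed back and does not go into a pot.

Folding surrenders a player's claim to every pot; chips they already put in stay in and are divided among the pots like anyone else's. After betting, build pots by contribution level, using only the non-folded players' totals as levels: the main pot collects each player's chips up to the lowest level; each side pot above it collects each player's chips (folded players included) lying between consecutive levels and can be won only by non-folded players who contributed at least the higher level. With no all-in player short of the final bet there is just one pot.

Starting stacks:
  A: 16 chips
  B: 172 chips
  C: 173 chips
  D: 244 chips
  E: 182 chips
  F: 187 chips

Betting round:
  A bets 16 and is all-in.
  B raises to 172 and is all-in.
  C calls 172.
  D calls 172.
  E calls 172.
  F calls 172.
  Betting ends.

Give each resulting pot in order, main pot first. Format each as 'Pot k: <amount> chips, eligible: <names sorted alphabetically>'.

Pot 1: 96 chips, eligible: A, B, C, D, E, F
Pot 2: 780 chips, eligible: B, C, D, E, F

Derivation:
Contributions: A=16, B=172, C=172, D=172, E=172, F=172
Pot levels (distinct totals of non-folded players): 16, 172
Layer 1-16: 16 each from A, B, C, D, E, F = 16*6 = 96 chips; eligible A, B, C, D, E, F
Layer 17-172: 156 each from B, C, D, E, F = 156*5 = 780 chips; eligible B, C, D, E, F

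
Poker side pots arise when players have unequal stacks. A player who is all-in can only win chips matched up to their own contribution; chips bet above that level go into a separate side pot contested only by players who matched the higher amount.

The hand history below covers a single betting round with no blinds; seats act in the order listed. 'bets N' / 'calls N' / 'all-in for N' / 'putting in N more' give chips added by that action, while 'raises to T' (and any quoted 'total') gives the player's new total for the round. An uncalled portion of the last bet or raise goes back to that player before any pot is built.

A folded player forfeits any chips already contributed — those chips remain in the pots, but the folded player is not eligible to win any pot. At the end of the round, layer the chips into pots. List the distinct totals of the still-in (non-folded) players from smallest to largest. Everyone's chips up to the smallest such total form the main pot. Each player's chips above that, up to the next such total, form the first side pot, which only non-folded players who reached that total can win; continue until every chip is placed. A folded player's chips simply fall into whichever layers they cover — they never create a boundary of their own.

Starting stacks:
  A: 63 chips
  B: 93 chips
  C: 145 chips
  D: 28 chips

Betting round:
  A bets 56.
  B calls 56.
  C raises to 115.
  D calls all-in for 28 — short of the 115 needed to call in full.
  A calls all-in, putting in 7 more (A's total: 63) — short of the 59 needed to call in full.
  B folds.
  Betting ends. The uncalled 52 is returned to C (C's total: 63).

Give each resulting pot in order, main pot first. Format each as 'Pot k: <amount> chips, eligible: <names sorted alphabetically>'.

Pot 1: 112 chips, eligible: A, C, D
Pot 2: 98 chips, eligible: A, C

Derivation:
Contributions (after 52 returned to C): A=63, B=56, C=63, D=28
Folded: B
Pot levels (distinct totals of non-folded players): 28, 63
Layer 1-28: 28 each from A, B, C, D = 28*4 = 112 chips; eligible A, C, D
Layer 29-63: A 35 + B 28 + C 35 = 98 chips; eligible A, C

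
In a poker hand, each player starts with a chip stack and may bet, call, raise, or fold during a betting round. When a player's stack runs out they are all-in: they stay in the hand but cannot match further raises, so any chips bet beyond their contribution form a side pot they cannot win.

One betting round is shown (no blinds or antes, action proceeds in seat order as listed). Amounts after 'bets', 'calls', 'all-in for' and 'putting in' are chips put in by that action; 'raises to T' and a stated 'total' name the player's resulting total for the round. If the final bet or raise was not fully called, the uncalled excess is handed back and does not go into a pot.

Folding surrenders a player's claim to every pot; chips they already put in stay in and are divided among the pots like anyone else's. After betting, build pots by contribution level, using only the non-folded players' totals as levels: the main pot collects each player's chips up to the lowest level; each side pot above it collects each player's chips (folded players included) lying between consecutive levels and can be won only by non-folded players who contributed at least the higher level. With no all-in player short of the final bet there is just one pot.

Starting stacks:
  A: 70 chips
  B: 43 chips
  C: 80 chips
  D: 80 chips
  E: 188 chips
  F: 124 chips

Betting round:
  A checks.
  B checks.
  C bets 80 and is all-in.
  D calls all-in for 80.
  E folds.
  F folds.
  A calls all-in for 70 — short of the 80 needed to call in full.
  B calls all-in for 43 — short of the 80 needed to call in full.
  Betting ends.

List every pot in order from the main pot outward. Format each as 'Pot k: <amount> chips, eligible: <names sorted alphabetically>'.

Pot 1: 172 chips, eligible: A, B, C, D
Pot 2: 81 chips, eligible: A, C, D
Pot 3: 20 chips, eligible: C, D

Derivation:
Contributions: A=70, B=43, C=80, D=80
Folded: E, F
Pot levels (distinct totals of non-folded players): 43, 70, 80
Layer 1-43: 43 each from A, B, C, D = 43*4 = 172 chips; eligible A, B, C, D
Layer 44-70: 27 each from A, C, D = 27*3 = 81 chips; eligible A, C, D
Layer 71-80: 10 each from C, D = 10*2 = 20 chips; eligible C, D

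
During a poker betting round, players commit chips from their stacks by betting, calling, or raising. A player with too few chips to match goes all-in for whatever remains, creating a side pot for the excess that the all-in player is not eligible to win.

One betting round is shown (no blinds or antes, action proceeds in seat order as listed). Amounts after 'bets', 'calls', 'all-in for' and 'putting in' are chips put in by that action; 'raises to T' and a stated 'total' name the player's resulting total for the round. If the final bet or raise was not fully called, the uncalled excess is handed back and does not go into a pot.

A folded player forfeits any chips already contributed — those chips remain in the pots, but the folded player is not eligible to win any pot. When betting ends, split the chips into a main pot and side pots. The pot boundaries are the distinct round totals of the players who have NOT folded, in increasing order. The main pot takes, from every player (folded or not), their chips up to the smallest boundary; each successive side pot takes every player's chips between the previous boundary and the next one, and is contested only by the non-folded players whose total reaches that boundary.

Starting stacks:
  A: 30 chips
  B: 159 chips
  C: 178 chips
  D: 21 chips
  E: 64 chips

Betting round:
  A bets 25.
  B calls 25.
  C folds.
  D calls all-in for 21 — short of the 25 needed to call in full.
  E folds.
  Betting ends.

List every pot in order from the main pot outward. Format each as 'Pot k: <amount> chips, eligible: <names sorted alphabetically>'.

Pot 1: 63 chips, eligible: A, B, D
Pot 2: 8 chips, eligible: A, B

Derivation:
Contributions: A=25, B=25, D=21
Folded: C, E
Pot levels (distinct totals of non-folded players): 21, 25
Layer 1-21: 21 each from A, B, D = 21*3 = 63 chips; eligible A, B, D
Layer 22-25: 4 each from A, B = 4*2 = 8 chips; eligible A, B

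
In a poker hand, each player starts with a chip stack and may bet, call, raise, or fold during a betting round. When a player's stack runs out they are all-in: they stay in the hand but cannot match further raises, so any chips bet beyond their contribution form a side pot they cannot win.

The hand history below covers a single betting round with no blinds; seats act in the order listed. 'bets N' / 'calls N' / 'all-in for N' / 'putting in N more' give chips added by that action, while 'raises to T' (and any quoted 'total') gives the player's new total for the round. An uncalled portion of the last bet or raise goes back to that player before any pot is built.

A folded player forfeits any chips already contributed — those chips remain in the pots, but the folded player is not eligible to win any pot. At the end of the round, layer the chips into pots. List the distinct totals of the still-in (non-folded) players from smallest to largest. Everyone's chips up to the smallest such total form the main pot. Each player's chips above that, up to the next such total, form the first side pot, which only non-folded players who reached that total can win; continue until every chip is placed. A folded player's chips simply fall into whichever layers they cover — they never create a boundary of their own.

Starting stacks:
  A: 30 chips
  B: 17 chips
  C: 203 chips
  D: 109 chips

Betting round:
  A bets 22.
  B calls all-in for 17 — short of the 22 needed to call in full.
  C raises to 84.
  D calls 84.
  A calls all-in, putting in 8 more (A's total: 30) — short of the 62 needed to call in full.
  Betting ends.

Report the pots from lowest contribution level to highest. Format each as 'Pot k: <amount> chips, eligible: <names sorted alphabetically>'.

Contributions: A=30, B=17, C=84, D=84
Pot levels (distinct totals of non-folded players): 17, 30, 84
Layer 1-17: 17 each from A, B, C, D = 17*4 = 68 chips; eligible A, B, C, D
Layer 18-30: 13 each from A, C, D = 13*3 = 39 chips; eligible A, C, D
Layer 31-84: 54 each from C, D = 54*2 = 108 chips; eligible C, D

Pot 1: 68 chips, eligible: A, B, C, D
Pot 2: 39 chips, eligible: A, C, D
Pot 3: 108 chips, eligible: C, D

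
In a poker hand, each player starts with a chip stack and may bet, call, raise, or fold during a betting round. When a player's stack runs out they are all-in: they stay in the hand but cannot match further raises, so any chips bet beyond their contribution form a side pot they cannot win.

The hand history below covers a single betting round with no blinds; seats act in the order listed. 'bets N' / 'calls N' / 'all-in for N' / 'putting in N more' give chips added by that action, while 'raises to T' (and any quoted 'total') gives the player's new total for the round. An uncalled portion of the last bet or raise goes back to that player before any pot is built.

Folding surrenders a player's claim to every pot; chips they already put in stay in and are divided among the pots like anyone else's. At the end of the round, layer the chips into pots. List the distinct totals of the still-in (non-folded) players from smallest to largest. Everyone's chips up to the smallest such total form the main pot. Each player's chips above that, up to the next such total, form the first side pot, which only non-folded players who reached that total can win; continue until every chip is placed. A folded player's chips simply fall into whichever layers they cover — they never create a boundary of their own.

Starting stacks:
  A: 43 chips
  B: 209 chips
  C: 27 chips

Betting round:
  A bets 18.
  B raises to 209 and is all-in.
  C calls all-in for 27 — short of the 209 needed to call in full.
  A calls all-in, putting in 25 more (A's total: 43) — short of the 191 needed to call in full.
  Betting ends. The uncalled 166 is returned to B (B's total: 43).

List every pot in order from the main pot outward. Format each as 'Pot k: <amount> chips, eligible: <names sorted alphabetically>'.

Contributions (after 166 returned to B): A=43, B=43, C=27
Pot levels (distinct totals of non-folded players): 27, 43
Layer 1-27: 27 each from A, B, C = 27*3 = 81 chips; eligible A, B, C
Layer 28-43: 16 each from A, B = 16*2 = 32 chips; eligible A, B

Pot 1: 81 chips, eligible: A, B, C
Pot 2: 32 chips, eligible: A, B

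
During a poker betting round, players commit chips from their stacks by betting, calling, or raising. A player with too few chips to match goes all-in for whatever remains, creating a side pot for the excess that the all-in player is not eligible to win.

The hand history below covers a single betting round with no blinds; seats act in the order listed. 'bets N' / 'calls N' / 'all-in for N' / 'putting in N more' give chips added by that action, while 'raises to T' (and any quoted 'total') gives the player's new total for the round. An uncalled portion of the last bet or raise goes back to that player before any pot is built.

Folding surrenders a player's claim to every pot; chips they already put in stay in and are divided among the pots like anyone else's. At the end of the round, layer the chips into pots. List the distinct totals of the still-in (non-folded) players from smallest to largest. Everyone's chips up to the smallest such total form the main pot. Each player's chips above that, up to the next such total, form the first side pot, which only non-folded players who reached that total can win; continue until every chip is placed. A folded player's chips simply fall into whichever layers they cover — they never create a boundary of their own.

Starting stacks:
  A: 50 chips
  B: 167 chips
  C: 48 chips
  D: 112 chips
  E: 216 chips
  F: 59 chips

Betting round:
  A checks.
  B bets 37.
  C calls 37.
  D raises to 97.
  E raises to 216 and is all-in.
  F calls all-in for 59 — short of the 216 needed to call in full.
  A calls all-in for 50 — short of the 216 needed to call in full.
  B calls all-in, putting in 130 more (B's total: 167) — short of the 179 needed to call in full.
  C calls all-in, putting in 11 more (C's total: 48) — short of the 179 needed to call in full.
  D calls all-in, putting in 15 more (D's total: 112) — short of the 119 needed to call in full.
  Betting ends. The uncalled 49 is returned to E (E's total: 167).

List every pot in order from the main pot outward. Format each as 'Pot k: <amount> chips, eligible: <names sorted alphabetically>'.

Pot 1: 288 chips, eligible: A, B, C, D, E, F
Pot 2: 10 chips, eligible: A, B, D, E, F
Pot 3: 36 chips, eligible: B, D, E, F
Pot 4: 159 chips, eligible: B, D, E
Pot 5: 110 chips, eligible: B, E

Derivation:
Contributions (after 49 returned to E): A=50, B=167, C=48, D=112, E=167, F=59
Pot levels (distinct totals of non-folded players): 48, 50, 59, 112, 167
Layer 1-48: 48 each from A, B, C, D, E, F = 48*6 = 288 chips; eligible A, B, C, D, E, F
Layer 49-50: 2 each from A, B, D, E, F = 2*5 = 10 chips; eligible A, B, D, E, F
Layer 51-59: 9 each from B, D, E, F = 9*4 = 36 chips; eligible B, D, E, F
Layer 60-112: 53 each from B, D, E = 53*3 = 159 chips; eligible B, D, E
Layer 113-167: 55 each from B, E = 55*2 = 110 chips; eligible B, E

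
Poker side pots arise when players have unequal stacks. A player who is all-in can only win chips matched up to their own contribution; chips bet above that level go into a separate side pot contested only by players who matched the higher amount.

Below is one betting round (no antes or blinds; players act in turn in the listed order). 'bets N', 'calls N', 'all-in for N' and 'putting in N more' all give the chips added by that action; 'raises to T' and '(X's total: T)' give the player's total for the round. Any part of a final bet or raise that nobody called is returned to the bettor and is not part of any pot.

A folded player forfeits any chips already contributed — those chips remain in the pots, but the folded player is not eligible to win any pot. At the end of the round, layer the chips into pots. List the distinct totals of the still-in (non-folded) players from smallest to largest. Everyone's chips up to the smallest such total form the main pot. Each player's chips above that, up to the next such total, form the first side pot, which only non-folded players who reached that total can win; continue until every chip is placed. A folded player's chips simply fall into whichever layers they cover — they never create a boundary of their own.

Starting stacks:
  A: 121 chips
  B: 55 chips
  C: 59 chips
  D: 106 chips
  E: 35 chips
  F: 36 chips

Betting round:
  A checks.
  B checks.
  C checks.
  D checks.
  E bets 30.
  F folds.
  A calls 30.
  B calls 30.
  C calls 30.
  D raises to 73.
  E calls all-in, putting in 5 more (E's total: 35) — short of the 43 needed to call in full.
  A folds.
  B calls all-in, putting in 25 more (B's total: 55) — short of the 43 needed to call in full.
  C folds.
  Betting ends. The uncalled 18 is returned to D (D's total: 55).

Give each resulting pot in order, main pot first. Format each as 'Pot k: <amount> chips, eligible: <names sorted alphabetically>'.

Contributions (after 18 returned to D): A=30, B=55, C=30, D=55, E=35
Folded: A, C, F
Pot levels (distinct totals of non-folded players): 35, 55
Layer 1-35: A 30 + B 35 + C 30 + D 35 + E 35 = 165 chips; eligible B, D, E
Layer 36-55: 20 each from B, D = 20*2 = 40 chips; eligible B, D

Pot 1: 165 chips, eligible: B, D, E
Pot 2: 40 chips, eligible: B, D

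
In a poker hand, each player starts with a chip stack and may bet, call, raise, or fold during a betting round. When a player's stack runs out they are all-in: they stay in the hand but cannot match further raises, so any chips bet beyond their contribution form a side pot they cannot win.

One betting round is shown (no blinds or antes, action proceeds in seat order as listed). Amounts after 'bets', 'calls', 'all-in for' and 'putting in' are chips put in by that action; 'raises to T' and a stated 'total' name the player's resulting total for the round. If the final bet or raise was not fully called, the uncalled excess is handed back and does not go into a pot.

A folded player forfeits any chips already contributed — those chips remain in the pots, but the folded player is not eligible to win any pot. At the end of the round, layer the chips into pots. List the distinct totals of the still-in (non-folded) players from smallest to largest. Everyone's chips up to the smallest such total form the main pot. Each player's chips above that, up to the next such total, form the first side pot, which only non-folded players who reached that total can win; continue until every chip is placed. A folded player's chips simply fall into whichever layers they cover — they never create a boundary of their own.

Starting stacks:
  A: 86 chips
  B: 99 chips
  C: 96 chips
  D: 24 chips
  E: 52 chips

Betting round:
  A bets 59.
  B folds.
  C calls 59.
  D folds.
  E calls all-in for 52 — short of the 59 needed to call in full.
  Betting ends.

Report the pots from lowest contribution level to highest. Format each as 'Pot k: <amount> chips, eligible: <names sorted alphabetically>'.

Pot 1: 156 chips, eligible: A, C, E
Pot 2: 14 chips, eligible: A, C

Derivation:
Contributions: A=59, C=59, E=52
Folded: B, D
Pot levels (distinct totals of non-folded players): 52, 59
Layer 1-52: 52 each from A, C, E = 52*3 = 156 chips; eligible A, C, E
Layer 53-59: 7 each from A, C = 7*2 = 14 chips; eligible A, C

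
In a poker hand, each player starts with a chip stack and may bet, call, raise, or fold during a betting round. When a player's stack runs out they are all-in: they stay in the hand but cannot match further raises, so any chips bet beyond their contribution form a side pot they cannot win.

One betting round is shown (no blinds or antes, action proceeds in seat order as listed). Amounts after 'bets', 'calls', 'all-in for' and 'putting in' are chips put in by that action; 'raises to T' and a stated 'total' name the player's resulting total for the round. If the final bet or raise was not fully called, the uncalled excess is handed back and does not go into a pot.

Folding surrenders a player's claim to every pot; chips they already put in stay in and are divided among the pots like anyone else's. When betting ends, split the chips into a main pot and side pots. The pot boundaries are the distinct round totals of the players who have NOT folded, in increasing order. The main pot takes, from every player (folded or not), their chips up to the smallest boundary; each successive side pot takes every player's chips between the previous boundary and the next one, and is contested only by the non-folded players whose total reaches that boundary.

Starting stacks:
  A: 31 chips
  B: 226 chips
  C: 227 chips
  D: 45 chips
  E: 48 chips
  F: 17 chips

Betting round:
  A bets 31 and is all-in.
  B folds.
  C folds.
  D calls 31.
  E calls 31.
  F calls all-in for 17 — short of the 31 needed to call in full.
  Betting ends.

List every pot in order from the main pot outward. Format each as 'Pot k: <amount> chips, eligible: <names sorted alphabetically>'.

Pot 1: 68 chips, eligible: A, D, E, F
Pot 2: 42 chips, eligible: A, D, E

Derivation:
Contributions: A=31, D=31, E=31, F=17
Folded: B, C
Pot levels (distinct totals of non-folded players): 17, 31
Layer 1-17: 17 each from A, D, E, F = 17*4 = 68 chips; eligible A, D, E, F
Layer 18-31: 14 each from A, D, E = 14*3 = 42 chips; eligible A, D, E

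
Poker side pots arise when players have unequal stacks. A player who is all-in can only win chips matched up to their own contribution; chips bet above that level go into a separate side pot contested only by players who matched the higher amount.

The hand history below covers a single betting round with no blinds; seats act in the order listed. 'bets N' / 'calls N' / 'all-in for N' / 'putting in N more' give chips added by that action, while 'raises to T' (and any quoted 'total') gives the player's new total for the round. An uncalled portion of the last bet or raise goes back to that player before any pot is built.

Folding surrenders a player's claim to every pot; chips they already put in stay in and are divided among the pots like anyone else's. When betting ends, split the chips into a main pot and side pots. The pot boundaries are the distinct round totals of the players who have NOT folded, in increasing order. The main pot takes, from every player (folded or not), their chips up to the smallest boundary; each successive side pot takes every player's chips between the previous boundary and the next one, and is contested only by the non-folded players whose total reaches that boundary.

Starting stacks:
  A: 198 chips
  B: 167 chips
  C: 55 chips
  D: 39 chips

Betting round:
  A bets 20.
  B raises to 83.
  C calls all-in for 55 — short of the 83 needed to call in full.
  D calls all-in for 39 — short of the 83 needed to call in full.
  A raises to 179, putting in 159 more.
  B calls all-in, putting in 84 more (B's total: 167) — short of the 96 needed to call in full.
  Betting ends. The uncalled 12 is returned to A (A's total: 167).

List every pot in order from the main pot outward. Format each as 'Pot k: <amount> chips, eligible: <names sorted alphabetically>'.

Pot 1: 156 chips, eligible: A, B, C, D
Pot 2: 48 chips, eligible: A, B, C
Pot 3: 224 chips, eligible: A, B

Derivation:
Contributions (after 12 returned to A): A=167, B=167, C=55, D=39
Pot levels (distinct totals of non-folded players): 39, 55, 167
Layer 1-39: 39 each from A, B, C, D = 39*4 = 156 chips; eligible A, B, C, D
Layer 40-55: 16 each from A, B, C = 16*3 = 48 chips; eligible A, B, C
Layer 56-167: 112 each from A, B = 112*2 = 224 chips; eligible A, B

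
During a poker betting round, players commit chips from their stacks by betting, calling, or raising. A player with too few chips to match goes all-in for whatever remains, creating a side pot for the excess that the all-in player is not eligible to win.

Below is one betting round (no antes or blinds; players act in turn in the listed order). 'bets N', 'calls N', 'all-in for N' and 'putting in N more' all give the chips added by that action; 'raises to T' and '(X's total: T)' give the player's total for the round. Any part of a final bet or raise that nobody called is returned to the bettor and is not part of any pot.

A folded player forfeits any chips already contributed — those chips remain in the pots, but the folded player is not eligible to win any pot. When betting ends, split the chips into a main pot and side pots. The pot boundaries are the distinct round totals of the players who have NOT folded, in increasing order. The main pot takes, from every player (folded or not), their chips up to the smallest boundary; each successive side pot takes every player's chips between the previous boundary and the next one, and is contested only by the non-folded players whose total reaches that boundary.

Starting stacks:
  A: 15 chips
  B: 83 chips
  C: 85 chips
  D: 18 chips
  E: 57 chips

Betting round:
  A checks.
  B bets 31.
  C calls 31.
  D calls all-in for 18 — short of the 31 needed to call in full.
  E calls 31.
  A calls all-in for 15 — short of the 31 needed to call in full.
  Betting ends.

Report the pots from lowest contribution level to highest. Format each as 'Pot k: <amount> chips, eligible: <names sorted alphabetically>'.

Contributions: A=15, B=31, C=31, D=18, E=31
Pot levels (distinct totals of non-folded players): 15, 18, 31
Layer 1-15: 15 each from A, B, C, D, E = 15*5 = 75 chips; eligible A, B, C, D, E
Layer 16-18: 3 each from B, C, D, E = 3*4 = 12 chips; eligible B, C, D, E
Layer 19-31: 13 each from B, C, E = 13*3 = 39 chips; eligible B, C, E

Pot 1: 75 chips, eligible: A, B, C, D, E
Pot 2: 12 chips, eligible: B, C, D, E
Pot 3: 39 chips, eligible: B, C, E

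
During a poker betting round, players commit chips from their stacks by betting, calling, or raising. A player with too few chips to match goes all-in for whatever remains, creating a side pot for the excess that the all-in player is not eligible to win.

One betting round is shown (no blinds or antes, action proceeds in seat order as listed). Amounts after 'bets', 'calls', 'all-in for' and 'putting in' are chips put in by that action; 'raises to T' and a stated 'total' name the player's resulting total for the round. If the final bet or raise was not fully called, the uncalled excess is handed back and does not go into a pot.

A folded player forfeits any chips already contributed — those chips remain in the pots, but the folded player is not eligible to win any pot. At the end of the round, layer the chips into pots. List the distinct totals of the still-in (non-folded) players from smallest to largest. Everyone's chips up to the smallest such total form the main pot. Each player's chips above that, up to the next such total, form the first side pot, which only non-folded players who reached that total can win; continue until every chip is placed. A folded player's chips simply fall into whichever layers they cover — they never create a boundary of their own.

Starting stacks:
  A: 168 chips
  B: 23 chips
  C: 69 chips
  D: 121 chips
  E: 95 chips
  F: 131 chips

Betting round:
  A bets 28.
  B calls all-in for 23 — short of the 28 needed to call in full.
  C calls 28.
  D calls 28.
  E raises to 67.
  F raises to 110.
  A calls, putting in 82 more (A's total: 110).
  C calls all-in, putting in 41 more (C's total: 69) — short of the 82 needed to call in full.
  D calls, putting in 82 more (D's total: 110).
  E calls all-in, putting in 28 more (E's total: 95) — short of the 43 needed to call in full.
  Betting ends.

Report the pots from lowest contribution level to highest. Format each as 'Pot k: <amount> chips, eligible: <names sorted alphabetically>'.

Pot 1: 138 chips, eligible: A, B, C, D, E, F
Pot 2: 230 chips, eligible: A, C, D, E, F
Pot 3: 104 chips, eligible: A, D, E, F
Pot 4: 45 chips, eligible: A, D, F

Derivation:
Contributions: A=110, B=23, C=69, D=110, E=95, F=110
Pot levels (distinct totals of non-folded players): 23, 69, 95, 110
Layer 1-23: 23 each from A, B, C, D, E, F = 23*6 = 138 chips; eligible A, B, C, D, E, F
Layer 24-69: 46 each from A, C, D, E, F = 46*5 = 230 chips; eligible A, C, D, E, F
Layer 70-95: 26 each from A, D, E, F = 26*4 = 104 chips; eligible A, D, E, F
Layer 96-110: 15 each from A, D, F = 15*3 = 45 chips; eligible A, D, F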